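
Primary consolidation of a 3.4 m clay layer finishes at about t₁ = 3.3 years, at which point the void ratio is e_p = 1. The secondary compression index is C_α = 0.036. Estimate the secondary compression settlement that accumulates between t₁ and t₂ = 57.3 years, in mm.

Secondary compression: S_s = C_α·H/(1+e_p)·log₁₀(t₂/t₁)
S_s = 0.036×3.4/(1+1)×log₁₀(57.3/3.3)
    = 0.0612 × 1.24 = 0.07587 m

S_s ≈ 75.9 mm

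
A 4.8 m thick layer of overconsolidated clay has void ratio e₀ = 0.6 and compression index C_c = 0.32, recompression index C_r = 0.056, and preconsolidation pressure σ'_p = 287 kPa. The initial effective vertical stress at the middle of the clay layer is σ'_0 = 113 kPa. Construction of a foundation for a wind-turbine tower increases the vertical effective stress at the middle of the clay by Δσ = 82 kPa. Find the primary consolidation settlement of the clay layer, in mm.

S_c ≈ 39.8 mm

Final effective stress: σ'_f = 113 + 82 = 195 kPa.
σ'_f = 195 ≤ σ'_p = 287 kPa, so the clay remains overconsolidated and only the recompression index applies:
S_c = C_r·H/(1+e₀)·log₁₀(σ'_f/σ'_0) = 0.056×4.8/1.6×log₁₀(195/113)
    = 0.168 × 0.23696 = 0.03981 m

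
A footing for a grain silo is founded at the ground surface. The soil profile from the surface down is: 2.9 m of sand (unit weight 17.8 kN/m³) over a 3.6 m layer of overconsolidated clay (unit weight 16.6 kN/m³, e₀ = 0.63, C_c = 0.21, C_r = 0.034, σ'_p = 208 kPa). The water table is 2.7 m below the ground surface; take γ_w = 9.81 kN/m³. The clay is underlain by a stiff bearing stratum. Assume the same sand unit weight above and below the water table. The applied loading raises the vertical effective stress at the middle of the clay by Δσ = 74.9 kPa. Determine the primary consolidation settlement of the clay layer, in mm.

S_c ≈ 25.9 mm

Mid-depth of clay below the ground surface: z = 2.9 + 3.6/2 = 4.7 m.
Total vertical stress at mid-clay: σ_v = 17.8×2.9 + 16.6×1.8 = 81.5 kPa.
Pore pressure: u = 9.81×(4.7 − 2.7) = 19.62 kPa.
Initial effective stress: σ'_0 = σ_v − u = 81.5 − 19.62 = 61.88 kPa.
Final effective stress: σ'_f = 61.88 + 74.9 = 136.78 kPa.
σ'_f = 136.78 ≤ σ'_p = 208 kPa, so the clay remains overconsolidated and only the recompression index applies:
S_c = C_r·H/(1+e₀)·log₁₀(σ'_f/σ'_0) = 0.034×3.6/1.63×log₁₀(136.78/61.88)
    = 0.075092 × 0.34447 = 0.02587 m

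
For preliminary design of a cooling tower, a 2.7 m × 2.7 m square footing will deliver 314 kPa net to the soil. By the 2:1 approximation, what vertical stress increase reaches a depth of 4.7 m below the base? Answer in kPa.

By the 2:1 method the load spreads at 1 horizontal : 2 vertical, so at depth z the loaded area has grown by z in each plan dimension:
Δσ = qBL/((B+z)(L+z)) = 314×2.7×2.7/((2.7+4.7)(2.7+4.7)) = 41.802 kPa

Δσ_z ≈ 41.8 kPa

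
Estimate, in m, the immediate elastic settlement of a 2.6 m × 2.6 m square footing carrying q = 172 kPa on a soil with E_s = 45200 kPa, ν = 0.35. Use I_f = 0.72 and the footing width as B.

S_e ≈ 0.00625 m

Immediate (elastic) settlement: S_e = q·B·(1−ν²)/E_s · I_f.
S_e = 172 × 2.6 × (1 − 0.35²) / 45200 × 0.72
    = 172 × 2.6 × 0.8775 / 45200 × 0.72
    = 0.006251 m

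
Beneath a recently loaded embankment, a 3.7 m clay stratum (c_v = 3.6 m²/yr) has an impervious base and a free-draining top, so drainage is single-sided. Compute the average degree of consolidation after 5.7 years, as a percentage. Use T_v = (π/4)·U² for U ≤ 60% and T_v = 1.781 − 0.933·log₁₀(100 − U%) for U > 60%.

U ≈ 98 %

Drainage path length: H_d = H = 3.7 m (single drainage).
T_v = c_v·t/H_d² = 3.6×5.7/3.7² = 1.4989.
T_v = 1.4989 corresponds to the U > 60% branch:
U = 1 − 10^((1.781 − T_v)/0.933)/100 = 0.9799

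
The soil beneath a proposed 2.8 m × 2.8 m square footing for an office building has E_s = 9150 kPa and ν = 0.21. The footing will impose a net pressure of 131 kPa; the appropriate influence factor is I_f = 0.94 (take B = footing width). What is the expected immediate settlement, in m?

S_e ≈ 0.036 m

Immediate (elastic) settlement: S_e = q·B·(1−ν²)/E_s · I_f.
S_e = 131 × 2.8 × (1 − 0.21²) / 9150 × 0.94
    = 131 × 2.8 × 0.9559 / 9150 × 0.94
    = 0.03602 m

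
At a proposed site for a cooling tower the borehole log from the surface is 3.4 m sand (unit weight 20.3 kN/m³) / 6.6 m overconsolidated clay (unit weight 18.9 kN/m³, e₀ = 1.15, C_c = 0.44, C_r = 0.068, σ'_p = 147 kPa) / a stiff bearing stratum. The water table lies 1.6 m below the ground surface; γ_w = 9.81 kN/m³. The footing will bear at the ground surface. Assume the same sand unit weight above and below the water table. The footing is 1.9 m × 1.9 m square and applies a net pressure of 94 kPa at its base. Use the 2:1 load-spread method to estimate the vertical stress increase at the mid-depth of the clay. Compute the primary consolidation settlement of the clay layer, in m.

Mid-depth of clay below the ground surface: z = 3.4 + 6.6/2 = 6.7 m.
Total vertical stress at mid-clay: σ_v = 20.3×3.4 + 18.9×3.3 = 131.39 kPa.
Pore pressure: u = 9.81×(6.7 − 1.6) = 50.031 kPa.
Initial effective stress: σ'_0 = σ_v − u = 131.39 − 50.031 = 81.359 kPa.
Stress increase at mid-clay by the 2:1 spreading method:
Δσ = qBL/((B+z)(L+z)) = 94×1.9×1.9/((1.9+6.7)(1.9+6.7)) = 4.5882 kPa
Final effective stress: σ'_f = 81.359 + 4.5882 = 85.947 kPa.
σ'_f = 85.947 ≤ σ'_p = 147 kPa, so the clay remains overconsolidated and only the recompression index applies:
S_c = C_r·H/(1+e₀)·log₁₀(σ'_f/σ'_0) = 0.068×6.6/2.15×log₁₀(85.947/81.359)
    = 0.20875 × 0.023825 = 0.004973 m

S_c ≈ 0.00497 m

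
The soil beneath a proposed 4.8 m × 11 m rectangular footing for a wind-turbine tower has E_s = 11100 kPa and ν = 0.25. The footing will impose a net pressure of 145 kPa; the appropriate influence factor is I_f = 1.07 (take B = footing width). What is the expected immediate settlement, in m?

Immediate (elastic) settlement: S_e = q·B·(1−ν²)/E_s · I_f.
S_e = 145 × 4.8 × (1 − 0.25²) / 11100 × 1.07
    = 145 × 4.8 × 0.9375 / 11100 × 1.07
    = 0.0629 m

S_e ≈ 0.0629 m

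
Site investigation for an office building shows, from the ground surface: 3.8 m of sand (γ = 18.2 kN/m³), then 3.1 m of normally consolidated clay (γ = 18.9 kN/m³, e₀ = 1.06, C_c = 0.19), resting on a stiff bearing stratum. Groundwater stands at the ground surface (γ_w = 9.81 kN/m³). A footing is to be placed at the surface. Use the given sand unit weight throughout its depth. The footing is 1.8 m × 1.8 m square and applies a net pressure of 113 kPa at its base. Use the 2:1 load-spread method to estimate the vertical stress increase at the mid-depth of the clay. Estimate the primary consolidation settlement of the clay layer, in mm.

S_c ≈ 18 mm

Mid-depth of clay below the ground surface: z = 3.8 + 3.1/2 = 5.35 m.
Total vertical stress at mid-clay: σ_v = 18.2×3.8 + 18.9×1.55 = 98.455 kPa.
Pore pressure: u = 9.81×(5.35 − 0) = 52.483 kPa.
Initial effective stress: σ'_0 = σ_v − u = 98.455 − 52.483 = 45.972 kPa.
Stress increase at mid-clay by the 2:1 spreading method:
Δσ = qBL/((B+z)(L+z)) = 113×1.8×1.8/((1.8+5.35)(1.8+5.35)) = 7.1616 kPa
Final effective stress: σ'_f = σ'_0 + Δσ = 45.972 + 7.1616 = 53.134 kPa.
Normally consolidated clay, so the full stress increment lies on the virgin compression line:
S_c = C_c·H/(1+e₀)·log₁₀(σ'_f/σ'_0) = 0.19×3.1/(1+1.06)×log₁₀(53.134/45.972)
    = 0.28592 × 0.062879 = 0.01798 m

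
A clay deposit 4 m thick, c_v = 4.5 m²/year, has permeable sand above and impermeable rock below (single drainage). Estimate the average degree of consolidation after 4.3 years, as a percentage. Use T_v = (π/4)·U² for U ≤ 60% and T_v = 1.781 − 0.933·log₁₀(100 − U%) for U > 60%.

Drainage path length: H_d = H = 4 m (single drainage).
T_v = c_v·t/H_d² = 4.5×4.3/4² = 1.2094.
T_v = 1.2094 corresponds to the U > 60% branch:
U = 1 − 10^((1.781 − T_v)/0.933)/100 = 0.959

U ≈ 95.9 %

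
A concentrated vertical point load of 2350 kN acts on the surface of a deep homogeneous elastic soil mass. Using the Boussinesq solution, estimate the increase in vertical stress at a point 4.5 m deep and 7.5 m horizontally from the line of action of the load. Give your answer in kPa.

Δσ_z ≈ 2 kPa

Boussinesq vertical stress below a point load on an elastic half-space:
Δσ_z = 3P/(2πz²) · [1 + (r/z)²]^(−5/2)
r/z = 7.5/4.5 = 1.6667; [1+(r/z)²]^(−5/2) = 0.03605.
Δσ_z = 3×2350/(2π×4.5²) × 0.03605 = 55.409 × 0.03605 = 1.997 kPa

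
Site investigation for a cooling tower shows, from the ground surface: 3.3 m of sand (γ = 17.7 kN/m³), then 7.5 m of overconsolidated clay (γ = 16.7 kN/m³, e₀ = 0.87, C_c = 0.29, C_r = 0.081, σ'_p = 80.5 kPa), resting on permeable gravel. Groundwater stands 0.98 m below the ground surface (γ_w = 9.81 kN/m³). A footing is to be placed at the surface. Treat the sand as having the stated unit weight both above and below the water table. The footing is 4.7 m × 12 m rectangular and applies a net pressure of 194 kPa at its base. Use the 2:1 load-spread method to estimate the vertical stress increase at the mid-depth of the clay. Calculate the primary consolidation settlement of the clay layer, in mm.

Mid-depth of clay below the ground surface: z = 3.3 + 7.5/2 = 7.05 m.
Total vertical stress at mid-clay: σ_v = 17.7×3.3 + 16.7×3.75 = 121.03 kPa.
Pore pressure: u = 9.81×(7.05 − 0.98) = 59.547 kPa.
Initial effective stress: σ'_0 = σ_v − u = 121.03 − 59.547 = 61.483 kPa.
Stress increase at mid-clay by the 2:1 spreading method:
Δσ = qBL/((B+z)(L+z)) = 194×4.7×12/((4.7+7.05)(12+7.05)) = 48.882 kPa
Final effective stress: σ'_f = 61.483 + 48.882 = 110.36 kPa.
σ'_f = 110.36 > σ'_p = 80.5 kPa, so the stress path crosses the preconsolidation pressure — recompression up to σ'_p, then virgin compression beyond:
S_c = H/(1+e₀)·[C_r·log₁₀(σ'_p/σ'_0) + C_c·log₁₀(σ'_f/σ'_p)]
    = 7.5/1.87 × [0.081×log₁₀(80.5/61.483) + 0.29×log₁₀(110.36/80.5)]
    = 4.0107 × [0.0094803 + 0.039735] = 0.1974 m

S_c ≈ 197 mm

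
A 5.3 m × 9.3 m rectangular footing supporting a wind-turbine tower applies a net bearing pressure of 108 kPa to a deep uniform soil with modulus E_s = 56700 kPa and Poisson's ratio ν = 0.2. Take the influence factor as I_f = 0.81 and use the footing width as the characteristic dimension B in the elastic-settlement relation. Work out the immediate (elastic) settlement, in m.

Immediate (elastic) settlement: S_e = q·B·(1−ν²)/E_s · I_f.
S_e = 108 × 5.3 × (1 − 0.2²) / 56700 × 0.81
    = 108 × 5.3 × 0.96 / 56700 × 0.81
    = 0.00785 m

S_e ≈ 0.00785 m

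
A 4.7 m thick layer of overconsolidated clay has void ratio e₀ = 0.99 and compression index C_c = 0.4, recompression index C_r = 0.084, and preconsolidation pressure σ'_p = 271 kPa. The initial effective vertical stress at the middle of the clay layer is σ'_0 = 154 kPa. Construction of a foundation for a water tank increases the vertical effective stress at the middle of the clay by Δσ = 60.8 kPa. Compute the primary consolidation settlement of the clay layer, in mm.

Final effective stress: σ'_f = 154 + 60.8 = 214.8 kPa.
σ'_f = 214.8 ≤ σ'_p = 271 kPa, so the clay remains overconsolidated and only the recompression index applies:
S_c = C_r·H/(1+e₀)·log₁₀(σ'_f/σ'_0) = 0.084×4.7/1.99×log₁₀(214.8/154)
    = 0.19839 × 0.14451 = 0.02867 m

S_c ≈ 28.7 mm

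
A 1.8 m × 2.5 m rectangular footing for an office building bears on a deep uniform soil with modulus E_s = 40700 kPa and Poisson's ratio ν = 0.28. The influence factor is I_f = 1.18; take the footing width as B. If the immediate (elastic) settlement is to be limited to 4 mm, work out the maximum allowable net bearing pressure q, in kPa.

q ≈ 83.2 kPa

S_e = q·B·(1−ν²)/E_s · I_f  ⇒  q = S_e·E_s / (B·(1−ν²)·I_f).
q = 0.004 × 40700 / (1.8 × 0.9216 × 1.18) = 83.17 kPa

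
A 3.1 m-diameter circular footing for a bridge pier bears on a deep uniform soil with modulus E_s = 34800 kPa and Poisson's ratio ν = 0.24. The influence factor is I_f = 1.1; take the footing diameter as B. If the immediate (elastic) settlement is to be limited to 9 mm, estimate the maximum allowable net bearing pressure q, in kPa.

S_e = q·B·(1−ν²)/E_s · I_f  ⇒  q = S_e·E_s / (B·(1−ν²)·I_f).
q = 0.009 × 34800 / (3.1 × 0.9424 × 1.1) = 97.46 kPa

q ≈ 97.5 kPa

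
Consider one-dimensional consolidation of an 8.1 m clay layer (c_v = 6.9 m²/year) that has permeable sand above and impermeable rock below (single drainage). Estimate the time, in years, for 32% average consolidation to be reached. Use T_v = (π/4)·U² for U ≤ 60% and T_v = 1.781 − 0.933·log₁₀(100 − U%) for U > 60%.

t ≈ 0.765 years

Drainage path length: H_d = H = 8.1 m (single drainage).
U ≤ 60%: T_v = (π/4)·U² = (π/4)×0.32² = 0.080425.
t = T_v·H_d²/c_v = 0.080425×8.1²/6.9 = 0.7647 years.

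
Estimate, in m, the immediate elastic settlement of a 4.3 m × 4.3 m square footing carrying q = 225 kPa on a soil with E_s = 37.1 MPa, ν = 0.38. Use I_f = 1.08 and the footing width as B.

S_e ≈ 0.0241 m

Immediate (elastic) settlement: S_e = q·B·(1−ν²)/E_s · I_f.
E_s = 37.1 MPa = 37100 kPa.
S_e = 225 × 4.3 × (1 − 0.38²) / 37100 × 1.08
    = 225 × 4.3 × 0.8556 / 37100 × 1.08
    = 0.0241 m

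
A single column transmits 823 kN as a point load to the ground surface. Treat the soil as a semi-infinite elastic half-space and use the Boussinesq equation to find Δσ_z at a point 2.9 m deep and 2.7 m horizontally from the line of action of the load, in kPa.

Δσ_z ≈ 9.81 kPa

Boussinesq vertical stress below a point load on an elastic half-space:
Δσ_z = 3P/(2πz²) · [1 + (r/z)²]^(−5/2)
r/z = 2.7/2.9 = 0.93103; [1+(r/z)²]^(−5/2) = 0.21001.
Δσ_z = 3×823/(2π×2.9²) × 0.21001 = 46.725 × 0.21001 = 9.813 kPa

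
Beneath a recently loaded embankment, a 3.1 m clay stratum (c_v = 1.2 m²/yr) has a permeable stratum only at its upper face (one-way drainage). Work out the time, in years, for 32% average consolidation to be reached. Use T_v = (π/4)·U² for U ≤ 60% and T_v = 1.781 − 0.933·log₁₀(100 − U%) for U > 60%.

Drainage path length: H_d = H = 3.1 m (single drainage).
U ≤ 60%: T_v = (π/4)·U² = (π/4)×0.32² = 0.080425.
t = T_v·H_d²/c_v = 0.080425×3.1²/1.2 = 0.6441 years.

t ≈ 0.644 years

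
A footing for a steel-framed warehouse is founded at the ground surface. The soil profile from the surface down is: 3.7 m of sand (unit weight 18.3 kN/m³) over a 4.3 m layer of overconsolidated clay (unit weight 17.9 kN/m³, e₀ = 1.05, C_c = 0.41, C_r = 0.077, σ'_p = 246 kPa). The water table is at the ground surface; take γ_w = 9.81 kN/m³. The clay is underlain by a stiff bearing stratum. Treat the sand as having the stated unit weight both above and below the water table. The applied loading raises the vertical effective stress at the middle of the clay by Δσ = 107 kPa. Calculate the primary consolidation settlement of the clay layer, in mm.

S_c ≈ 81.4 mm

Mid-depth of clay below the ground surface: z = 3.7 + 4.3/2 = 5.85 m.
Total vertical stress at mid-clay: σ_v = 18.3×3.7 + 17.9×2.15 = 106.19 kPa.
Pore pressure: u = 9.81×(5.85 − 0) = 57.389 kPa.
Initial effective stress: σ'_0 = σ_v − u = 106.19 − 57.389 = 48.801 kPa.
Final effective stress: σ'_f = 48.801 + 107 = 155.8 kPa.
σ'_f = 155.8 ≤ σ'_p = 246 kPa, so the clay remains overconsolidated and only the recompression index applies:
S_c = C_r·H/(1+e₀)·log₁₀(σ'_f/σ'_0) = 0.077×4.3/2.05×log₁₀(155.8/48.801)
    = 0.16152 × 0.50414 = 0.08143 m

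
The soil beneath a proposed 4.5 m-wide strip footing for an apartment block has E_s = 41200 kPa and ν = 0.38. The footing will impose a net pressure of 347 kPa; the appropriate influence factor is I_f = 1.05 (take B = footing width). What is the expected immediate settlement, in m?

Immediate (elastic) settlement: S_e = q·B·(1−ν²)/E_s · I_f.
S_e = 347 × 4.5 × (1 − 0.38²) / 41200 × 1.05
    = 347 × 4.5 × 0.8556 / 41200 × 1.05
    = 0.03405 m

S_e ≈ 0.034 m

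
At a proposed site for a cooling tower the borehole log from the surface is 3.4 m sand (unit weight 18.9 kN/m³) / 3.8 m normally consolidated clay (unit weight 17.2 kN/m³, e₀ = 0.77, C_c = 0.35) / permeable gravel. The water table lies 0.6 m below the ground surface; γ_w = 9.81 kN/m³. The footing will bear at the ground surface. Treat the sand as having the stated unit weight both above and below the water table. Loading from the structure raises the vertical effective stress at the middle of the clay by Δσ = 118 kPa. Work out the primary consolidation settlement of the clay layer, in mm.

Mid-depth of clay below the ground surface: z = 3.4 + 3.8/2 = 5.3 m.
Total vertical stress at mid-clay: σ_v = 18.9×3.4 + 17.2×1.9 = 96.94 kPa.
Pore pressure: u = 9.81×(5.3 − 0.6) = 46.107 kPa.
Initial effective stress: σ'_0 = σ_v − u = 96.94 − 46.107 = 50.833 kPa.
Final effective stress: σ'_f = σ'_0 + Δσ = 50.833 + 118 = 168.83 kPa.
Normally consolidated clay, so the full stress increment lies on the virgin compression line:
S_c = C_c·H/(1+e₀)·log₁₀(σ'_f/σ'_0) = 0.35×3.8/(1+0.77)×log₁₀(168.83/50.833)
    = 0.75141 × 0.5213 = 0.3917 m

S_c ≈ 392 mm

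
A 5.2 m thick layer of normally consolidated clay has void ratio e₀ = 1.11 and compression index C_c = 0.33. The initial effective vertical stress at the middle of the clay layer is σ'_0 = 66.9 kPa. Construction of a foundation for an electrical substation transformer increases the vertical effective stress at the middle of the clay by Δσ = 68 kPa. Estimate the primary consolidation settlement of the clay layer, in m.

Final effective stress: σ'_f = σ'_0 + Δσ = 66.9 + 68 = 134.9 kPa.
Normally consolidated clay, so the full stress increment lies on the virgin compression line:
S_c = C_c·H/(1+e₀)·log₁₀(σ'_f/σ'_0) = 0.33×5.2/(1+1.11)×log₁₀(134.9/66.9)
    = 0.81327 × 0.30459 = 0.2477 m

S_c ≈ 0.248 m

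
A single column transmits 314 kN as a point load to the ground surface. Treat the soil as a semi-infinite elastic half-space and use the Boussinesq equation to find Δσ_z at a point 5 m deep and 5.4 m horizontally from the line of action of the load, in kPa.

Boussinesq vertical stress below a point load on an elastic half-space:
Δσ_z = 3P/(2πz²) · [1 + (r/z)²]^(−5/2)
r/z = 5.4/5 = 1.08; [1+(r/z)²]^(−5/2) = 0.14476.
Δσ_z = 3×314/(2π×5²) × 0.14476 = 5.997 × 0.14476 = 0.8681 kPa

Δσ_z ≈ 0.868 kPa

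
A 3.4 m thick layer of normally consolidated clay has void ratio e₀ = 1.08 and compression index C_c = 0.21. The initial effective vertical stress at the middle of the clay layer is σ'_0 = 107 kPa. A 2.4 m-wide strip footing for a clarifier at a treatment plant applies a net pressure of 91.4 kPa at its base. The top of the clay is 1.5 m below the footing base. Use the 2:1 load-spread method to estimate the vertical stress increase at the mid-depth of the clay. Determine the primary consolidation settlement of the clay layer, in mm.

Mid-depth of clay below the footing base: z = 1.5 + 3.4/2 = 3.2 m.
Stress increase at mid-clay by the 2:1 spreading method:
Δσ = qB/(B+z) = 91.4×2.4/(2.4+3.2) = 39.171 kPa
Final effective stress: σ'_f = σ'_0 + Δσ = 107 + 39.171 = 146.17 kPa.
Normally consolidated clay, so the full stress increment lies on the virgin compression line:
S_c = C_c·H/(1+e₀)·log₁₀(σ'_f/σ'_0) = 0.21×3.4/(1+1.08)×log₁₀(146.17/107)
    = 0.34327 × 0.13547 = 0.0465 m

S_c ≈ 46.5 mm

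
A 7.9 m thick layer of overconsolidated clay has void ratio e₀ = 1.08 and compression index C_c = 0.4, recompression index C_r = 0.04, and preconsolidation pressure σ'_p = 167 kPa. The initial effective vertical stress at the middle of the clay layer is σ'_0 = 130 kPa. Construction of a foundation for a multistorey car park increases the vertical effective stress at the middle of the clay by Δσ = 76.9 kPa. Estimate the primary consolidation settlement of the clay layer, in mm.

Final effective stress: σ'_f = 130 + 76.9 = 206.9 kPa.
σ'_f = 206.9 > σ'_p = 167 kPa, so the stress path crosses the preconsolidation pressure — recompression up to σ'_p, then virgin compression beyond:
S_c = H/(1+e₀)·[C_r·log₁₀(σ'_p/σ'_0) + C_c·log₁₀(σ'_f/σ'_p)]
    = 7.9/2.08 × [0.04×log₁₀(167/130) + 0.4×log₁₀(206.9/167)]
    = 3.7981 × [0.0043509 + 0.037218] = 0.1579 m

S_c ≈ 158 mm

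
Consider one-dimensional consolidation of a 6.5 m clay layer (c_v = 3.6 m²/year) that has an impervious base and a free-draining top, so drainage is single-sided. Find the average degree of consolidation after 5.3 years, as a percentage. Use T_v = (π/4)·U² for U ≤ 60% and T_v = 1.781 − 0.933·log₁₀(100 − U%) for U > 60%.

Drainage path length: H_d = H = 6.5 m (single drainage).
T_v = c_v·t/H_d² = 3.6×5.3/6.5² = 0.4516.
T_v = 0.4516 corresponds to the U > 60% branch:
U = 1 − 10^((1.781 − T_v)/0.933)/100 = 0.734

U ≈ 73.4 %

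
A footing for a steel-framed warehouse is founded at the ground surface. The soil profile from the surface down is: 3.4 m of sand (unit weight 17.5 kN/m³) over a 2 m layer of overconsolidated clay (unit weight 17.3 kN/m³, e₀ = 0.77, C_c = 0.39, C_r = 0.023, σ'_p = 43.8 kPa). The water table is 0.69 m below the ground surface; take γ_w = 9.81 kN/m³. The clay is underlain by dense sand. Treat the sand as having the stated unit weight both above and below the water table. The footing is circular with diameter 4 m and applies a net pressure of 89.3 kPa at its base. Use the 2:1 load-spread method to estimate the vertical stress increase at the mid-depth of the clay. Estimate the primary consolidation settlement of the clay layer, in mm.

S_c ≈ 63.2 mm

Mid-depth of clay below the ground surface: z = 3.4 + 2/2 = 4.4 m.
Total vertical stress at mid-clay: σ_v = 17.5×3.4 + 17.3×1 = 76.8 kPa.
Pore pressure: u = 9.81×(4.4 − 0.69) = 36.395 kPa.
Initial effective stress: σ'_0 = σ_v − u = 76.8 − 36.395 = 40.405 kPa.
Stress increase at mid-clay by the 2:1 spreading method:
Δσ ≈ qD²/(D+z)² = 89.3×4²/(4+4.4)² = 20.249 kPa
Final effective stress: σ'_f = 40.405 + 20.249 = 60.654 kPa.
σ'_f = 60.654 > σ'_p = 43.8 kPa, so the stress path crosses the preconsolidation pressure — recompression up to σ'_p, then virgin compression beyond:
S_c = H/(1+e₀)·[C_r·log₁₀(σ'_p/σ'_0) + C_c·log₁₀(σ'_f/σ'_p)]
    = 2/1.77 × [0.023×log₁₀(43.8/40.405) + 0.39×log₁₀(60.654/43.8)]
    = 1.1299 × [0.0008059 + 0.05514] = 0.06321 m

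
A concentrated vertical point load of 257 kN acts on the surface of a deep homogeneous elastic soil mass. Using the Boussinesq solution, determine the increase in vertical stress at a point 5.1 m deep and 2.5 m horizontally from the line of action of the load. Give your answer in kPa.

Boussinesq vertical stress below a point load on an elastic half-space:
Δσ_z = 3P/(2πz²) · [1 + (r/z)²]^(−5/2)
r/z = 2.5/5.1 = 0.4902; [1+(r/z)²]^(−5/2) = 0.5837.
Δσ_z = 3×257/(2π×5.1²) × 0.5837 = 4.7177 × 0.5837 = 2.754 kPa

Δσ_z ≈ 2.75 kPa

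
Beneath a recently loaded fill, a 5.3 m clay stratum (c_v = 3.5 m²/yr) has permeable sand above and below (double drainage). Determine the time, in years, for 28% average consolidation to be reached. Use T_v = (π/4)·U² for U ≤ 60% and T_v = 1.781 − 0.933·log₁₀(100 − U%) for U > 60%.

t ≈ 0.124 years

Drainage path length: H_d = H/2 = 2.65 m (double drainage).
U ≤ 60%: T_v = (π/4)·U² = (π/4)×0.28² = 0.061575.
t = T_v·H_d²/c_v = 0.061575×2.65²/3.5 = 0.1235 years.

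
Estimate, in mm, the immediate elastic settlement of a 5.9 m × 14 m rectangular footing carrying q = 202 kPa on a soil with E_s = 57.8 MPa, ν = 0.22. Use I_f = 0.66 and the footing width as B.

Immediate (elastic) settlement: S_e = q·B·(1−ν²)/E_s · I_f.
E_s = 57.8 MPa = 57800 kPa.
S_e = 202 × 5.9 × (1 − 0.22²) / 57800 × 0.66
    = 202 × 5.9 × 0.9516 / 57800 × 0.66
    = 0.01295 m = 12.95 mm

S_e ≈ 13 mm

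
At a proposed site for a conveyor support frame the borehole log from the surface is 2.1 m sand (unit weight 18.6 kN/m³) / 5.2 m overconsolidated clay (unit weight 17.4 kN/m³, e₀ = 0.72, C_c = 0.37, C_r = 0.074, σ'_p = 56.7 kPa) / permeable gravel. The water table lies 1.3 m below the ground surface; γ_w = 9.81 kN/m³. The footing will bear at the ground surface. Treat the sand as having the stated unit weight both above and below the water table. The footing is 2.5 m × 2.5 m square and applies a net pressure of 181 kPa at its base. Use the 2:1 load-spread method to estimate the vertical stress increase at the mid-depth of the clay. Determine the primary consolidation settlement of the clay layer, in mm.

S_c ≈ 132 mm

Mid-depth of clay below the ground surface: z = 2.1 + 5.2/2 = 4.7 m.
Total vertical stress at mid-clay: σ_v = 18.6×2.1 + 17.4×2.6 = 84.3 kPa.
Pore pressure: u = 9.81×(4.7 − 1.3) = 33.354 kPa.
Initial effective stress: σ'_0 = σ_v − u = 84.3 − 33.354 = 50.946 kPa.
Stress increase at mid-clay by the 2:1 spreading method:
Δσ = qBL/((B+z)(L+z)) = 181×2.5×2.5/((2.5+4.7)(2.5+4.7)) = 21.822 kPa
Final effective stress: σ'_f = 50.946 + 21.822 = 72.768 kPa.
σ'_f = 72.768 > σ'_p = 56.7 kPa, so the stress path crosses the preconsolidation pressure — recompression up to σ'_p, then virgin compression beyond:
S_c = H/(1+e₀)·[C_r·log₁₀(σ'_p/σ'_0) + C_c·log₁₀(σ'_f/σ'_p)]
    = 5.2/1.72 × [0.074×log₁₀(56.7/50.946) + 0.37×log₁₀(72.768/56.7)]
    = 3.0233 × [0.003439 + 0.040092] = 0.1316 m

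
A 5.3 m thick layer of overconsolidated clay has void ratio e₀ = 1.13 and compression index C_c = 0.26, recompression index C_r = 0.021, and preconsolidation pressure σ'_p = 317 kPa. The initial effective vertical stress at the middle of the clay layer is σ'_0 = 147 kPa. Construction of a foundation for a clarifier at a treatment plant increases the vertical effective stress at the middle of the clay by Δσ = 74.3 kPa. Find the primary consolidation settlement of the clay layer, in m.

Final effective stress: σ'_f = 147 + 74.3 = 221.3 kPa.
σ'_f = 221.3 ≤ σ'_p = 317 kPa, so the clay remains overconsolidated and only the recompression index applies:
S_c = C_r·H/(1+e₀)·log₁₀(σ'_f/σ'_0) = 0.021×5.3/2.13×log₁₀(221.3/147)
    = 0.052254 × 0.17766 = 0.009283 m

S_c ≈ 0.00928 m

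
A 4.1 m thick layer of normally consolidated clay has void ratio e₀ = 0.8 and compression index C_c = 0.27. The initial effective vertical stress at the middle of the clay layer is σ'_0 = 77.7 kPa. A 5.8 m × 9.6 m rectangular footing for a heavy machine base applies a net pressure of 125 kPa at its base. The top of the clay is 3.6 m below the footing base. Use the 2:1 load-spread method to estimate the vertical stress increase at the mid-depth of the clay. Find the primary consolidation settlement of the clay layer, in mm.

S_c ≈ 111 mm

Mid-depth of clay below the footing base: z = 3.6 + 4.1/2 = 5.65 m.
Stress increase at mid-clay by the 2:1 spreading method:
Δσ = qBL/((B+z)(L+z)) = 125×5.8×9.6/((5.8+5.65)(9.6+5.65)) = 39.86 kPa
Final effective stress: σ'_f = σ'_0 + Δσ = 77.7 + 39.86 = 117.56 kPa.
Normally consolidated clay, so the full stress increment lies on the virgin compression line:
S_c = C_c·H/(1+e₀)·log₁₀(σ'_f/σ'_0) = 0.27×4.1/(1+0.8)×log₁₀(117.56/77.7)
    = 0.615 × 0.17984 = 0.1106 m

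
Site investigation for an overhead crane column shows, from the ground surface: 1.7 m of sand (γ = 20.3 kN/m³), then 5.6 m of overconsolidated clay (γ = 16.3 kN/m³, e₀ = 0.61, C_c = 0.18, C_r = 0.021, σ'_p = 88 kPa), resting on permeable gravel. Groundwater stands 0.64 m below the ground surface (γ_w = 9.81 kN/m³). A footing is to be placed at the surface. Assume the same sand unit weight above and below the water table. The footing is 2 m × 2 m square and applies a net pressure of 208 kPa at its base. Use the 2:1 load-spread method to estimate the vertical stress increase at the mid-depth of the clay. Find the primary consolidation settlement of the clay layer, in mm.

Mid-depth of clay below the ground surface: z = 1.7 + 5.6/2 = 4.5 m.
Total vertical stress at mid-clay: σ_v = 20.3×1.7 + 16.3×2.8 = 80.15 kPa.
Pore pressure: u = 9.81×(4.5 − 0.64) = 37.867 kPa.
Initial effective stress: σ'_0 = σ_v − u = 80.15 − 37.867 = 42.283 kPa.
Stress increase at mid-clay by the 2:1 spreading method:
Δσ = qBL/((B+z)(L+z)) = 208×2×2/((2+4.5)(2+4.5)) = 19.692 kPa
Final effective stress: σ'_f = 42.283 + 19.692 = 61.975 kPa.
σ'_f = 61.975 ≤ σ'_p = 88 kPa, so the clay remains overconsolidated and only the recompression index applies:
S_c = C_r·H/(1+e₀)·log₁₀(σ'_f/σ'_0) = 0.021×5.6/1.61×log₁₀(61.975/42.283)
    = 0.073044 × 0.16605 = 0.01213 m

S_c ≈ 12.1 mm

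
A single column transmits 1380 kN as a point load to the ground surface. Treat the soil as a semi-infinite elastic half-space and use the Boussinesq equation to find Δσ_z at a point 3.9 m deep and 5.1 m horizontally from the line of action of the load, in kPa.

Δσ_z ≈ 3.58 kPa

Boussinesq vertical stress below a point load on an elastic half-space:
Δσ_z = 3P/(2πz²) · [1 + (r/z)²]^(−5/2)
r/z = 5.1/3.9 = 1.3077; [1+(r/z)²]^(−5/2) = 0.082709.
Δσ_z = 3×1380/(2π×3.9²) × 0.082709 = 43.32 × 0.082709 = 3.583 kPa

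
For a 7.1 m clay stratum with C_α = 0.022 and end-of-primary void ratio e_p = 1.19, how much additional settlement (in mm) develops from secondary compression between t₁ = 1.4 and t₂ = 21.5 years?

Secondary compression: S_s = C_α·H/(1+e_p)·log₁₀(t₂/t₁)
S_s = 0.022×7.1/(1+1.19)×log₁₀(21.5/1.4)
    = 0.07132 × 1.186 = 0.08461 m

S_s ≈ 84.6 mm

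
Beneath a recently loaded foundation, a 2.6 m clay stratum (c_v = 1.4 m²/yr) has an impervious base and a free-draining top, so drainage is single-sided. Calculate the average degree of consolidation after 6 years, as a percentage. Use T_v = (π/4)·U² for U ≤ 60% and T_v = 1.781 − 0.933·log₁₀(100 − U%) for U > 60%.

U ≈ 96.2 %

Drainage path length: H_d = H = 2.6 m (single drainage).
T_v = c_v·t/H_d² = 1.4×6/2.6² = 1.2426.
T_v = 1.2426 corresponds to the U > 60% branch:
U = 1 − 10^((1.781 − T_v)/0.933)/100 = 0.9622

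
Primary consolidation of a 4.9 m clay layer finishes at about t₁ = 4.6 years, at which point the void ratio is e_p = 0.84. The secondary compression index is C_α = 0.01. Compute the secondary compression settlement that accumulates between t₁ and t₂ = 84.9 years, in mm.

Secondary compression: S_s = C_α·H/(1+e_p)·log₁₀(t₂/t₁)
S_s = 0.01×4.9/(1+0.84)×log₁₀(84.9/4.6)
    = 0.02663 × 1.266 = 0.03372 m

S_s ≈ 33.7 mm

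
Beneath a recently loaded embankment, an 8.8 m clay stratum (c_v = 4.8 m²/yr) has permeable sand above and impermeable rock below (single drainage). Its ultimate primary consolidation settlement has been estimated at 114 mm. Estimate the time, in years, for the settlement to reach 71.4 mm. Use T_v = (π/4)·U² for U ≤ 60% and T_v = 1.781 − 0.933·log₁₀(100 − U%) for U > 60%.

t ≈ 5.06 years

Drainage path length: H_d = H = 8.8 m (single drainage).
U = S(t)/S_ult = 71.4/114 = 0.6263.
U > 60%: T_v = 1.781 − 0.933·log₁₀(100 − 62.632) = 0.31385.
t = T_v·H_d²/c_v = 0.31385×8.8²/4.8 = 5.063 years.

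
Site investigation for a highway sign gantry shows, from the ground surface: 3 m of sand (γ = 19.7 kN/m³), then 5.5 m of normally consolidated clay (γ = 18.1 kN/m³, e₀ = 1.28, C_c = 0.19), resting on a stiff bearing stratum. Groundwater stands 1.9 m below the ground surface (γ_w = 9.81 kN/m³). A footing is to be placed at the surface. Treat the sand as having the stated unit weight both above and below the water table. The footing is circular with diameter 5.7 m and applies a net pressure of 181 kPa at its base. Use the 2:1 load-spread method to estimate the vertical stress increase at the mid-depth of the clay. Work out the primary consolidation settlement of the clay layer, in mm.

S_c ≈ 97.4 mm

Mid-depth of clay below the ground surface: z = 3 + 5.5/2 = 5.75 m.
Total vertical stress at mid-clay: σ_v = 19.7×3 + 18.1×2.75 = 108.88 kPa.
Pore pressure: u = 9.81×(5.75 − 1.9) = 37.769 kPa.
Initial effective stress: σ'_0 = σ_v − u = 108.88 − 37.769 = 71.111 kPa.
Stress increase at mid-clay by the 2:1 spreading method:
Δσ ≈ qD²/(D+z)² = 181×5.7²/(5.7+5.75)² = 44.856 kPa
Final effective stress: σ'_f = σ'_0 + Δσ = 71.111 + 44.856 = 115.97 kPa.
Normally consolidated clay, so the full stress increment lies on the virgin compression line:
S_c = C_c·H/(1+e₀)·log₁₀(σ'_f/σ'_0) = 0.19×5.5/(1+1.28)×log₁₀(115.97/71.111)
    = 0.45833 × 0.21241 = 0.09735 m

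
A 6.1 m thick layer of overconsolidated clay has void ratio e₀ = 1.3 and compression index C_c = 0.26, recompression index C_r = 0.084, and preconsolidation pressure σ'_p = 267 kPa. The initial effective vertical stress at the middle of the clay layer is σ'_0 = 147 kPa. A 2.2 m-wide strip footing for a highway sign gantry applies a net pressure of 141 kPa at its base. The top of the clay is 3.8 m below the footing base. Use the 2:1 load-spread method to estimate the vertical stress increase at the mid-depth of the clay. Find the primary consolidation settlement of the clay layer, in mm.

Mid-depth of clay below the footing base: z = 3.8 + 6.1/2 = 6.85 m.
Stress increase at mid-clay by the 2:1 spreading method:
Δσ = qB/(B+z) = 141×2.2/(2.2+6.85) = 34.276 kPa
Final effective stress: σ'_f = 147 + 34.276 = 181.28 kPa.
σ'_f = 181.28 ≤ σ'_p = 267 kPa, so the clay remains overconsolidated and only the recompression index applies:
S_c = C_r·H/(1+e₀)·log₁₀(σ'_f/σ'_0) = 0.084×6.1/2.3×log₁₀(181.28/147)
    = 0.22278 × 0.091033 = 0.02028 m

S_c ≈ 20.3 mm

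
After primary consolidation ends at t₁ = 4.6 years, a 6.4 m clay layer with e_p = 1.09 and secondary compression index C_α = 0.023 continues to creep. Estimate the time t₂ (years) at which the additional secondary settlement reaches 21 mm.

t₂ ≈ 9.14 years

S_s = C_α·H/(1+e_p)·log₁₀(t₂/t₁) ⇒ log₁₀(t₂/t₁) = S_s·(1+e_p)/(C_α·H).
log₁₀(t₂/t₁) = 0.021 × (1+1.09) / (0.023×6.4) = 0.2982
t₂ = t₁ × 10^0.2982 = 4.6 × 1.987 = 9.14 years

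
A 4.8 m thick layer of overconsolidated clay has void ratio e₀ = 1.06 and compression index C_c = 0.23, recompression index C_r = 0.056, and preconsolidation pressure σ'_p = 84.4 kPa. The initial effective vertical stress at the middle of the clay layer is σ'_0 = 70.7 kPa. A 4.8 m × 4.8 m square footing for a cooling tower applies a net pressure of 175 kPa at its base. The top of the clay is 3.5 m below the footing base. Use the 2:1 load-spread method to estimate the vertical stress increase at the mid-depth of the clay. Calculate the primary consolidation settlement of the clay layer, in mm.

S_c ≈ 62.9 mm

Mid-depth of clay below the footing base: z = 3.5 + 4.8/2 = 5.9 m.
Stress increase at mid-clay by the 2:1 spreading method:
Δσ = qBL/((B+z)(L+z)) = 175×4.8×4.8/((4.8+5.9)(4.8+5.9)) = 35.217 kPa
Final effective stress: σ'_f = 70.7 + 35.217 = 105.92 kPa.
σ'_f = 105.92 > σ'_p = 84.4 kPa, so the stress path crosses the preconsolidation pressure — recompression up to σ'_p, then virgin compression beyond:
S_c = H/(1+e₀)·[C_r·log₁₀(σ'_p/σ'_0) + C_c·log₁₀(σ'_f/σ'_p)]
    = 4.8/2.06 × [0.056×log₁₀(84.4/70.7) + 0.23×log₁₀(105.92/84.4)]
    = 2.3301 × [0.0043077 + 0.022686] = 0.0629 m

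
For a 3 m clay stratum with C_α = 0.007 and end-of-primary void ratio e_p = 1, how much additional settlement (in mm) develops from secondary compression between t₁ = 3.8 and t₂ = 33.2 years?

Secondary compression: S_s = C_α·H/(1+e_p)·log₁₀(t₂/t₁)
S_s = 0.007×3/(1+1)×log₁₀(33.2/3.8)
    = 0.0105 × 0.9414 = 0.009884 m

S_s ≈ 9.88 mm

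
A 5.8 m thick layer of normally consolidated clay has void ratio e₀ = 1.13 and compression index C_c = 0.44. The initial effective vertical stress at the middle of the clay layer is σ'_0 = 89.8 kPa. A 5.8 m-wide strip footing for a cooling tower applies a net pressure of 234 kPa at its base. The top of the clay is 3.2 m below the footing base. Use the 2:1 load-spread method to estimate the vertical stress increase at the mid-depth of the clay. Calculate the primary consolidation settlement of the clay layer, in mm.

Mid-depth of clay below the footing base: z = 3.2 + 5.8/2 = 6.1 m.
Stress increase at mid-clay by the 2:1 spreading method:
Δσ = qB/(B+z) = 234×5.8/(5.8+6.1) = 114.05 kPa
Final effective stress: σ'_f = σ'_0 + Δσ = 89.8 + 114.05 = 203.85 kPa.
Normally consolidated clay, so the full stress increment lies on the virgin compression line:
S_c = C_c·H/(1+e₀)·log₁₀(σ'_f/σ'_0) = 0.44×5.8/(1+1.13)×log₁₀(203.85/89.8)
    = 1.1981 × 0.35603 = 0.4266 m

S_c ≈ 427 mm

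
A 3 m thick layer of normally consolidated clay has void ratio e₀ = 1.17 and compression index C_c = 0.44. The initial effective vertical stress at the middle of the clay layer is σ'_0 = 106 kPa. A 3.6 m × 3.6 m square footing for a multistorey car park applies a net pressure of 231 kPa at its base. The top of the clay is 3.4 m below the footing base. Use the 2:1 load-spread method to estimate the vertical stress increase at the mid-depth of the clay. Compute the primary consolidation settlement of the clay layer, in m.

Mid-depth of clay below the footing base: z = 3.4 + 3/2 = 4.9 m.
Stress increase at mid-clay by the 2:1 spreading method:
Δσ = qBL/((B+z)(L+z)) = 231×3.6×3.6/((3.6+4.9)(3.6+4.9)) = 41.436 kPa
Final effective stress: σ'_f = σ'_0 + Δσ = 106 + 41.436 = 147.44 kPa.
Normally consolidated clay, so the full stress increment lies on the virgin compression line:
S_c = C_c·H/(1+e₀)·log₁₀(σ'_f/σ'_0) = 0.44×3/(1+1.17)×log₁₀(147.44/106)
    = 0.60829 × 0.14331 = 0.08717 m

S_c ≈ 0.0872 m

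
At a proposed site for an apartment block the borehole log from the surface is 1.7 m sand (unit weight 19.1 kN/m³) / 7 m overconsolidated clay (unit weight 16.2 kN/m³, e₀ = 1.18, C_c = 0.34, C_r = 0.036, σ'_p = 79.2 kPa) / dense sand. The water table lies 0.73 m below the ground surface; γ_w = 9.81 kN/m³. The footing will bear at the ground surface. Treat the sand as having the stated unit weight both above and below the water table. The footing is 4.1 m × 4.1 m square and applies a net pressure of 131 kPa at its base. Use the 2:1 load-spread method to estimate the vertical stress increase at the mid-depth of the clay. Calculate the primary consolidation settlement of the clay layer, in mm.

Mid-depth of clay below the ground surface: z = 1.7 + 7/2 = 5.2 m.
Total vertical stress at mid-clay: σ_v = 19.1×1.7 + 16.2×3.5 = 89.17 kPa.
Pore pressure: u = 9.81×(5.2 − 0.73) = 43.851 kPa.
Initial effective stress: σ'_0 = σ_v − u = 89.17 − 43.851 = 45.319 kPa.
Stress increase at mid-clay by the 2:1 spreading method:
Δσ = qBL/((B+z)(L+z)) = 131×4.1×4.1/((4.1+5.2)(4.1+5.2)) = 25.461 kPa
Final effective stress: σ'_f = 45.319 + 25.461 = 70.78 kPa.
σ'_f = 70.78 ≤ σ'_p = 79.2 kPa, so the clay remains overconsolidated and only the recompression index applies:
S_c = C_r·H/(1+e₀)·log₁₀(σ'_f/σ'_0) = 0.036×7/2.18×log₁₀(70.78/45.319)
    = 0.1156 × 0.19363 = 0.02238 m

S_c ≈ 22.4 mm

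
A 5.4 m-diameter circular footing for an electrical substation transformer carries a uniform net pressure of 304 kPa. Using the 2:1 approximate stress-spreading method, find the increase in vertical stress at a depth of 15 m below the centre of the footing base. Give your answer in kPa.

Δσ_z ≈ 21.3 kPa

By the 2:1 method the load spreads at 1 horizontal : 2 vertical, so at depth z the loaded area has grown by z in each plan dimension:
Δσ ≈ qD²/(D+z)² = 304×5.4²/(5.4+15)² = 21.301 kPa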